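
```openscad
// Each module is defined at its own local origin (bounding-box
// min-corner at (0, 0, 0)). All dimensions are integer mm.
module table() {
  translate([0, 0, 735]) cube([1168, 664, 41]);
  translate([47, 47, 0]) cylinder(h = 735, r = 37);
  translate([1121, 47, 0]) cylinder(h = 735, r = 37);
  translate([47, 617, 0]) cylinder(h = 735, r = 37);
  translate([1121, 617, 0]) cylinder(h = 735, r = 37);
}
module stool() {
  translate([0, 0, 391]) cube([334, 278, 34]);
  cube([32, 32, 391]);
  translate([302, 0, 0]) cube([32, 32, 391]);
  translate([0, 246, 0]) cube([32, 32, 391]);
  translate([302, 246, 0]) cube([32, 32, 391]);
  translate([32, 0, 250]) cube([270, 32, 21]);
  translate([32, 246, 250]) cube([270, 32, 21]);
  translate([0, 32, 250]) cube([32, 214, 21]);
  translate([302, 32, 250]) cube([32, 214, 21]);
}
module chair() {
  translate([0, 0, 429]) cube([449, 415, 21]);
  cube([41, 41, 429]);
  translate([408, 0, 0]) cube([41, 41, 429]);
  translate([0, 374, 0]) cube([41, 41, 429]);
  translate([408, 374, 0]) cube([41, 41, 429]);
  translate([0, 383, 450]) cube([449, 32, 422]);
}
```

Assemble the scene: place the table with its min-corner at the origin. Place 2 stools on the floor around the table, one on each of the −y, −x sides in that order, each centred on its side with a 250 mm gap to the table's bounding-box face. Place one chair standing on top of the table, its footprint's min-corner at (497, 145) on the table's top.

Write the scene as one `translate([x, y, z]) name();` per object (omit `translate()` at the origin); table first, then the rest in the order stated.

table();
translate([417, -528, 0]) stool();
translate([-584, 193, 0]) stool();
translate([497, 145, 776]) chair();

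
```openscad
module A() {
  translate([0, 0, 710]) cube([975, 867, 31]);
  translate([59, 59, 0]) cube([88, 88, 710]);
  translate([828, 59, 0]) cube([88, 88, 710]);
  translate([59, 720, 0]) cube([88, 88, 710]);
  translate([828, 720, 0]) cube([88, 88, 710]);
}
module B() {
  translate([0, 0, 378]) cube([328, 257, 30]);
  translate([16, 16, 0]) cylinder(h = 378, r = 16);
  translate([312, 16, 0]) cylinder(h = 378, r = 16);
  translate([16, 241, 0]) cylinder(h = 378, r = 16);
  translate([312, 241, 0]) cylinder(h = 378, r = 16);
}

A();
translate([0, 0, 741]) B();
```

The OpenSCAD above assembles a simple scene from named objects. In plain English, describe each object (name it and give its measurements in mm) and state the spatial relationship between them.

A is a rectangular dining table. The top is 975×867×31 mm with its upper surface at z = 741 mm. It stands on four 88×88 mm square legs, each inset 59 mm from the nearest pair of top edges, running from the floor to the underside of the top.

B is a four-legged stool. The seat is 328×257 mm, 30 mm thick, top at z = 408 mm. It stands on four round legs, each 32 mm in diameter, from z = 0 to the seat underside, each leg's axis is inset half a diameter from the nearest pair of seat edges (so the leg's bounding box is flush with the corner).

The stool is on top of the table.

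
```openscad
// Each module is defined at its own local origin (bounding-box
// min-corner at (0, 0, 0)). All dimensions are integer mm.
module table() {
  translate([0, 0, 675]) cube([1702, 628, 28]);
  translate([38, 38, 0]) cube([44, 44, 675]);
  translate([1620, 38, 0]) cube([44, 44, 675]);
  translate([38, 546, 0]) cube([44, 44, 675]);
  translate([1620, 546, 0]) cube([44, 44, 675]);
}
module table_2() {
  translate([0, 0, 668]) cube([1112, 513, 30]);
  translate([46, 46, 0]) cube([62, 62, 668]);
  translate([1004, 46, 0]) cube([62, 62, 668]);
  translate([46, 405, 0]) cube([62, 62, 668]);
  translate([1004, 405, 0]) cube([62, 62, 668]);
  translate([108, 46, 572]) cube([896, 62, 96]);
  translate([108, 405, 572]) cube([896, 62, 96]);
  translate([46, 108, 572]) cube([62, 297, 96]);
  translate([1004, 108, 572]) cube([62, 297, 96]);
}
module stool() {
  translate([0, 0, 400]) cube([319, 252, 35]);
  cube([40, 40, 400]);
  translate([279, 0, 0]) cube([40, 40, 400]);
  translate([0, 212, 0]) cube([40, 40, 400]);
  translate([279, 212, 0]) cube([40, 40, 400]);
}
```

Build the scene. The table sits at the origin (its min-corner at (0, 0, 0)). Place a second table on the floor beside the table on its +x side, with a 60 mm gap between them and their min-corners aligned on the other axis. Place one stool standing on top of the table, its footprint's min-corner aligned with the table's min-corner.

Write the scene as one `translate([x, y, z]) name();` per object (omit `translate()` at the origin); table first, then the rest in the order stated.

table();
translate([1762, 0, 0]) table_2();
translate([0, 0, 703]) stool();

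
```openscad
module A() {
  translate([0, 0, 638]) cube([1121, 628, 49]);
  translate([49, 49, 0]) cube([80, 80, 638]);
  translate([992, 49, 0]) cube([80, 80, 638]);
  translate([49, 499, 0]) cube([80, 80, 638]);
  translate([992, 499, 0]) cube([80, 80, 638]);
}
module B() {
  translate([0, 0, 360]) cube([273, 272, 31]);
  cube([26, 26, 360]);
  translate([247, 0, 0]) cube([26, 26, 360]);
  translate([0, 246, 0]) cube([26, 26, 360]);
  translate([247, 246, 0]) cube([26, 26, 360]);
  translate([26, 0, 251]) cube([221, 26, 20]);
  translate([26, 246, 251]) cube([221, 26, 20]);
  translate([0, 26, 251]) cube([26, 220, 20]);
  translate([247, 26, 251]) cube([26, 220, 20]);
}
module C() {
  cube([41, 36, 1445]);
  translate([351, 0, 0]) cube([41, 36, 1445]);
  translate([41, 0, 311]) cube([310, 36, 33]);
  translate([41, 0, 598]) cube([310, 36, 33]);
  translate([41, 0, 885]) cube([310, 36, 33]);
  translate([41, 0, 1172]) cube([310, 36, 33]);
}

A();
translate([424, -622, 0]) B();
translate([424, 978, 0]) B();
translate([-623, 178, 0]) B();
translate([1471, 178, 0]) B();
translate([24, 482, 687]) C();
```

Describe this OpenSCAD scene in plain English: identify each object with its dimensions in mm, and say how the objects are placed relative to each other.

A is a table with a 1121×628 mm rectangular top, 49 mm thick, top surface at z = 687 mm, supported by four 80×80 mm square legs, each inset 49 mm from the nearest pair of top edges, running from the floor.

B is a simple wooden stool: a rectangular seat 273 mm (x) by 272 mm (y), 31 mm thick, top face at z = 391 mm, on four square legs, each 26×26 mm in cross-section. The legs rest on z = 0, each flush with a corner of the seat. Four stretchers, 26 mm wide and 20 mm tall, connect adjacent legs with their undersides at z = 251 mm, each running between the inner faces of the legs it joins and aligned with the legs' outer faces on the other axis.

C is a straight ladder. Two 41×36 mm vertical rails, 1445 mm tall, stand 392 mm apart (outside-to-outside) with their front faces coplanar on the −y side. 4 rungs, each 36 mm deep and 33 mm tall, span between the inner faces of the rails, front faces flush with the rails. The lowest rung's underside is at z = 311 mm and rungs are spaced 287 mm apart (underside to underside).

Four stools sit around the table at the −y, +y, −x, +x sides. The ladder is on top of the table.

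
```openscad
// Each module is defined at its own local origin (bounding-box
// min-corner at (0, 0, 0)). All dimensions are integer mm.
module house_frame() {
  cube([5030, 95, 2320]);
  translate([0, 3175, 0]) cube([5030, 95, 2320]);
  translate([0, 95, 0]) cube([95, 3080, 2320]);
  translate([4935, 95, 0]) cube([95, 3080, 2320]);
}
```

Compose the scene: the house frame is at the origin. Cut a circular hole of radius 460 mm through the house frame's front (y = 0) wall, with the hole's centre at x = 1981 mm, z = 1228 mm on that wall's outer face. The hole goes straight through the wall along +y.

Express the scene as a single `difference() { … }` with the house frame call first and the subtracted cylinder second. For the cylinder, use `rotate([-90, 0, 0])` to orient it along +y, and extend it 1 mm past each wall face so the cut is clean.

difference() {
  house_frame();
  translate([1981, -1, 1228]) rotate([-90, 0, 0]) cylinder(h = 97, r = 460);
}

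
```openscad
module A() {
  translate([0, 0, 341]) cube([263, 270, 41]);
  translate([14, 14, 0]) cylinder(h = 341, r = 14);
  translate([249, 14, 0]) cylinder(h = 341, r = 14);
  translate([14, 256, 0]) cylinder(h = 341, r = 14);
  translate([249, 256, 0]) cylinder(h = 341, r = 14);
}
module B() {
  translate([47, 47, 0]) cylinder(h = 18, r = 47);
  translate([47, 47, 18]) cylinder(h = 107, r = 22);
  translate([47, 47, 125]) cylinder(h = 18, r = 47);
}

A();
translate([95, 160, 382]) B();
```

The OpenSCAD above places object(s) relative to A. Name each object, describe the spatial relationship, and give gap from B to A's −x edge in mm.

The spool's min-x is at 95; the stool's min-x is 0; gap = 95 mm.

A is a stool. B is a spool. The spool is on top of the stool. The gap from the spool to the stool's −x edge is 95 mm.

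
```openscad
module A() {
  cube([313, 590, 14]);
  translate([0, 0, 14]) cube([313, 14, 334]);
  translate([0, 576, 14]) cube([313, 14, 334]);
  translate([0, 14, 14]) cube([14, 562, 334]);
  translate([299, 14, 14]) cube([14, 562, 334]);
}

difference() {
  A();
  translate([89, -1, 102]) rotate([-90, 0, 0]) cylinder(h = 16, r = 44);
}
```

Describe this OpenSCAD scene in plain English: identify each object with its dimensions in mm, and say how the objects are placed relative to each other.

A is an open storage box with external size 313×590×348 mm and wall thickness 14 mm (the base is also 14 mm thick). The base covers the whole footprint; the four walls stand on the base, with the y-facing walls full-width and the x-facing walls fitting between their inner faces.

The open box has a circular hole of radius 44 mm through its front wall, centred at (x = 89, z = 102).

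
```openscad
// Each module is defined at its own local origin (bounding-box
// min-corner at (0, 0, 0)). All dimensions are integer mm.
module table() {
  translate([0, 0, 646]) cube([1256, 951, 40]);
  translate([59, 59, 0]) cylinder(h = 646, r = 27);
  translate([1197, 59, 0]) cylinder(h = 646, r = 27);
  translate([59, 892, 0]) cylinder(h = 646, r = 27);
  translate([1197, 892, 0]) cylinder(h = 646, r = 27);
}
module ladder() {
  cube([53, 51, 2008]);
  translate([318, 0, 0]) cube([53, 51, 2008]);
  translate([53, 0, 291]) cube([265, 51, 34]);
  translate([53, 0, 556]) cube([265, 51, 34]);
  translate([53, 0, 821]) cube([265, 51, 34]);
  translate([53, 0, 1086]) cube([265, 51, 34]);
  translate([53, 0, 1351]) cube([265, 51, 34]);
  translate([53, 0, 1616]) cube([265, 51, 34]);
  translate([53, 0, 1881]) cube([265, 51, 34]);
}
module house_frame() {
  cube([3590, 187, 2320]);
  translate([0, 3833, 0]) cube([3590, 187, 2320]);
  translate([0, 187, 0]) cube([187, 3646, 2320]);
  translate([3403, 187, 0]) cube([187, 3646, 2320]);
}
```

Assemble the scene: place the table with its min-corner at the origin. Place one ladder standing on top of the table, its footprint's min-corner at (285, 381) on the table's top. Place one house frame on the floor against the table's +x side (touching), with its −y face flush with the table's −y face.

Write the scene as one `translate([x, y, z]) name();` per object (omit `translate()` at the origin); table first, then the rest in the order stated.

table();
translate([285, 381, 686]) ladder();
translate([1256, 0, 0]) house_frame();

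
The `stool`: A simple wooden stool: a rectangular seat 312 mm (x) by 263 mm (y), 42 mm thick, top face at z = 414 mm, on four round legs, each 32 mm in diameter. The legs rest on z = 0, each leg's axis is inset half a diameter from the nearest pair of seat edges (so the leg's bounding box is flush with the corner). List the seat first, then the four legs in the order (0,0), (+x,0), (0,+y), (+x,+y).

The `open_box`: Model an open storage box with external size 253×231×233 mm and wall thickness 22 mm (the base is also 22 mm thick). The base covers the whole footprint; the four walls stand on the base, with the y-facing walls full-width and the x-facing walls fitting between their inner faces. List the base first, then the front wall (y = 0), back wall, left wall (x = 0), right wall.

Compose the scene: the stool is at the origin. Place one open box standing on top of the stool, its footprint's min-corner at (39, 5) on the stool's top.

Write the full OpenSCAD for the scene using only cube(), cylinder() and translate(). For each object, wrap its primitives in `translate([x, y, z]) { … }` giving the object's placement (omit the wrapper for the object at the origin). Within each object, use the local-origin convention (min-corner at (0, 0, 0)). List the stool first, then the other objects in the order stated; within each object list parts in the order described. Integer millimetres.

translate([0, 0, 372]) cube([312, 263, 42]);
translate([16, 16, 0]) cylinder(h = 372, r = 16);
translate([296, 16, 0]) cylinder(h = 372, r = 16);
translate([16, 247, 0]) cylinder(h = 372, r = 16);
translate([296, 247, 0]) cylinder(h = 372, r = 16);
translate([39, 5, 414]) {
  cube([253, 231, 22]);
  translate([0, 0, 22]) cube([253, 22, 211]);
  translate([0, 209, 22]) cube([253, 22, 211]);
  translate([0, 22, 22]) cube([22, 187, 211]);
  translate([231, 22, 22]) cube([22, 187, 211]);
}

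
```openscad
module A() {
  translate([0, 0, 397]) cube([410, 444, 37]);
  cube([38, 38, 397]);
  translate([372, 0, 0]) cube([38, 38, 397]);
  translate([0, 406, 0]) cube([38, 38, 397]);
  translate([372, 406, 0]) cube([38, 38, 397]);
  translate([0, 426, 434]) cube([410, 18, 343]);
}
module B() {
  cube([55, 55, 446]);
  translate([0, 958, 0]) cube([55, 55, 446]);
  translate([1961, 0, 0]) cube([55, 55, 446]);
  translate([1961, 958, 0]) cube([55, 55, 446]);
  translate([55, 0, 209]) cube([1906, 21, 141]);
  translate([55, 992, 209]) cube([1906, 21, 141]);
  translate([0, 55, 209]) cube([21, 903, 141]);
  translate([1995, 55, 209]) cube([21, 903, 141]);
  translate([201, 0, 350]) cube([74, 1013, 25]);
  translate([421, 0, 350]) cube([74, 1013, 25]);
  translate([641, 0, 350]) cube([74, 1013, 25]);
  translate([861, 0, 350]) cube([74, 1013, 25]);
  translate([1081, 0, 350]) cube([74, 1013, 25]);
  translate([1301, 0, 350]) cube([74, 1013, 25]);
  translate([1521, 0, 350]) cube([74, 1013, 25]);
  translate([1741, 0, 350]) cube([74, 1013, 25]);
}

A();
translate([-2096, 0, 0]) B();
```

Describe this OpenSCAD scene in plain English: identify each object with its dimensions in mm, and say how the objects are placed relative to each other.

A is a chair: 410×444 mm seat, 37 mm thick, top at z = 434 mm, on four 38 mm square corner legs flush with the seat edges. A 18 mm thick backrest slab spans the full seat width, extending 343 mm above the seat top, its back face flush with the seat's +y edge.

B is a bed frame 2016 mm long (x) by 1013 mm wide (y). Four 55×55 mm corner posts, 446 mm tall, at the corners of the footprint. Four rails of 21 mm thickness and 141 mm height run between adjacent posts with their undersides at z = 209 mm, their outer faces flush with the outside of the frame (the two x-running rails run between the posts' inner faces; the two y-running rails run between the posts' inner faces). 8 slats, each 74 mm wide (x) and 25 mm thick, lie across the top of the two x-running rails, running the full 1013 mm width of the frame in y; the slats are evenly spaced along x between the inner faces of the end posts with equal gaps (rounded down to the nearest mm) at the −x end and between each pair — any rounding remainder accumulates at the +x end.

The bed frame is on the floor beside the chair on its −x side.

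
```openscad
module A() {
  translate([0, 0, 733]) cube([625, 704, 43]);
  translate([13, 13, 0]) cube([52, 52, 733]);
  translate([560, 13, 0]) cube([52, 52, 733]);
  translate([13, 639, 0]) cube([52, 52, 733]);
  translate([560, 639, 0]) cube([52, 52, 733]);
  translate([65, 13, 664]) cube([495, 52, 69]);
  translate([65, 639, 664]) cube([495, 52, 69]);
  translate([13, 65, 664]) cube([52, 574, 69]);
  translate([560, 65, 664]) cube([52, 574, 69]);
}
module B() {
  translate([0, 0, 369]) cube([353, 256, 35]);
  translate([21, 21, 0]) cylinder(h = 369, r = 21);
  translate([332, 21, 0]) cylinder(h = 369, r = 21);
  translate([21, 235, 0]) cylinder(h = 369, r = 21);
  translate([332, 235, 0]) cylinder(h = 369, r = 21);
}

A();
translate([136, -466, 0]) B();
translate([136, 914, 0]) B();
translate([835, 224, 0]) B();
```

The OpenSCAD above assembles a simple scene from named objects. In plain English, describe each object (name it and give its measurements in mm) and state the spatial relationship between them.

A is a table with a 625×704 mm rectangular top, 43 mm thick, top surface at z = 776 mm, supported by four 52×52 mm square legs, each inset 13 mm from the nearest pair of top edges, running from the floor. Four apron rails, 52 mm thick and 69 mm tall, run between adjacent legs with their top edges flush with the underside of the top and their outer faces flush with the legs' outer faces.

B is a four-legged stool. The seat is a 353×256×35 mm slab whose top surface is at z = 404 mm; four round legs, each 42 mm in diameter, run from the floor (z = 0) to the underside of the seat, each leg's axis is inset half a diameter from the nearest pair of seat edges (so the leg's bounding box is flush with the corner).

Three stools sit around the table at the −y, +y, +x sides.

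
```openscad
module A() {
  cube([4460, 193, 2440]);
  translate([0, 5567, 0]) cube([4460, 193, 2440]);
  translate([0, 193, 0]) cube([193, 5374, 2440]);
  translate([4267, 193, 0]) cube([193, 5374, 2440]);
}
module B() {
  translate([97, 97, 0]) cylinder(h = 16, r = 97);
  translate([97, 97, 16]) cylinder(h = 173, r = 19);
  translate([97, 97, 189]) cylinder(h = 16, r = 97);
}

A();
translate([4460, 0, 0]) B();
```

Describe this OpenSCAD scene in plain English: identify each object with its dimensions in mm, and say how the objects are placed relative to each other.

A is a box-shaped house frame (walls only): outside footprint 4460×5760 mm, wall height 2440 mm, wall thickness 193 mm. The two y-facing walls run the full x-width; the two x-facing walls fit between the inner faces of the y-facing walls.

B is a spool: two coaxial disc flanges of radius 97 mm and thickness 16 mm, joined by a core cylinder of radius 19 mm and height 173 mm. The lower flange rests on z = 0 and the three cylinders share a vertical axis.

The spool is against the house frame's +x side, with their −y faces flush.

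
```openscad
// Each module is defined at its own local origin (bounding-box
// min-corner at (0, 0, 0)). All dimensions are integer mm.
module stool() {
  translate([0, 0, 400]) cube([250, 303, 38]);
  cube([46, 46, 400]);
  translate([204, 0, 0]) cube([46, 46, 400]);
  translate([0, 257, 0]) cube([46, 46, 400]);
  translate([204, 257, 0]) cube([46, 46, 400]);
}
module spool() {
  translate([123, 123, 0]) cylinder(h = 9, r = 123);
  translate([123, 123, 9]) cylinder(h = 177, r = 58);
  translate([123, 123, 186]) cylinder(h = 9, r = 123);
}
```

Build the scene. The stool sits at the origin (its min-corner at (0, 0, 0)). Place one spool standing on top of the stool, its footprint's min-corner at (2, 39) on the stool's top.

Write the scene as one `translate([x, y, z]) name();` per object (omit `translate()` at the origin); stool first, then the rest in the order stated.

stool();
translate([2, 39, 438]) spool();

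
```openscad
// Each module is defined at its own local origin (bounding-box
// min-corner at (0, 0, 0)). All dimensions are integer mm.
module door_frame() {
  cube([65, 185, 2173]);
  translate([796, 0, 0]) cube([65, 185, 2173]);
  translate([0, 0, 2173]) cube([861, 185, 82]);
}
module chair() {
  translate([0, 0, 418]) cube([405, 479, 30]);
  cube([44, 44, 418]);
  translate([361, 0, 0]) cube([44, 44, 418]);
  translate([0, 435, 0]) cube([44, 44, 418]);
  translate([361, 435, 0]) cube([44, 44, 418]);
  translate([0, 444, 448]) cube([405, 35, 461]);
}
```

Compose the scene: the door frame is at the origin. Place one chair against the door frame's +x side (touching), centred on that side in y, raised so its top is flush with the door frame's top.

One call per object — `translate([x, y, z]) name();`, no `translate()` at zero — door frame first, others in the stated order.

door_frame();
translate([861, -147, 1346]) chair();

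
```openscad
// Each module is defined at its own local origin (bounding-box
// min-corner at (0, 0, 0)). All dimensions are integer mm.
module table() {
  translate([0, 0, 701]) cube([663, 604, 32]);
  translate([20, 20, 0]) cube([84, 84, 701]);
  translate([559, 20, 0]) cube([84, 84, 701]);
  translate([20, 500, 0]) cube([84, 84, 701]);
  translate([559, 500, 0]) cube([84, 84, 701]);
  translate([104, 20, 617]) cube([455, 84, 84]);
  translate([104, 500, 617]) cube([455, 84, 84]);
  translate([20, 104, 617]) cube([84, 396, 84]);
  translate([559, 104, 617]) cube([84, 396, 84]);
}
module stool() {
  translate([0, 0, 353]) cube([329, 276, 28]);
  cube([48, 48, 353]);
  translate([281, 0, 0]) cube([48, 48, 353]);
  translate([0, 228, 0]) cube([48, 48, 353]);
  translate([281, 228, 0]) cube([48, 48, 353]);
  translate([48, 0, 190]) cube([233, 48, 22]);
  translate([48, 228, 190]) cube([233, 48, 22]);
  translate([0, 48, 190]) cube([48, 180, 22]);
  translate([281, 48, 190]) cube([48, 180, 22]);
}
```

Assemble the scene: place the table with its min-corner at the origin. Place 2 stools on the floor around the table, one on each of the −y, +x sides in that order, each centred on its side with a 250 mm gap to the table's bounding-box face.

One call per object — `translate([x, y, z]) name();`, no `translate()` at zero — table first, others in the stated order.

table();
translate([167, -526, 0]) stool();
translate([913, 164, 0]) stool();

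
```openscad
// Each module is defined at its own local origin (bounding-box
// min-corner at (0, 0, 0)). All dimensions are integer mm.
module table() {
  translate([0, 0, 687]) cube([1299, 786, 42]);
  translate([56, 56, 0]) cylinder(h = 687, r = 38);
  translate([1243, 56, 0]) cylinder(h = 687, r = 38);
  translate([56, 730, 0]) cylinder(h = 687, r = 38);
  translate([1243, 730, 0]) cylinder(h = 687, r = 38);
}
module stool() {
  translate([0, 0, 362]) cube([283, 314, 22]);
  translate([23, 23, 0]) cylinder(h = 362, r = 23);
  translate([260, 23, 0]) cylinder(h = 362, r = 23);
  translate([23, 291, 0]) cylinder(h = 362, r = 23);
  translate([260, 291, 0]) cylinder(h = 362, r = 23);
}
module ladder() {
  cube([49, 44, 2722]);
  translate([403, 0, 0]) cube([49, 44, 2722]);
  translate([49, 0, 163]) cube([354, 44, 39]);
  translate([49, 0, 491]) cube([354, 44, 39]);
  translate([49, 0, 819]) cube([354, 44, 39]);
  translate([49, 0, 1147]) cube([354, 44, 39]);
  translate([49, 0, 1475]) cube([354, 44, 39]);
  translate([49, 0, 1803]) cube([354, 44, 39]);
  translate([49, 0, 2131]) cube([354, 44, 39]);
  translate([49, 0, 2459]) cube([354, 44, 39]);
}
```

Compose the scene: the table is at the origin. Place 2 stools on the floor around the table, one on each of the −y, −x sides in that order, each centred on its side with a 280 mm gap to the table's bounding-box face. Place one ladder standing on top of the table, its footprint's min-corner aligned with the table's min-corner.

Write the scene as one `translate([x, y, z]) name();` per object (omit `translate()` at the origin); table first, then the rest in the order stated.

table();
translate([508, -594, 0]) stool();
translate([-563, 236, 0]) stool();
translate([0, 0, 729]) ladder();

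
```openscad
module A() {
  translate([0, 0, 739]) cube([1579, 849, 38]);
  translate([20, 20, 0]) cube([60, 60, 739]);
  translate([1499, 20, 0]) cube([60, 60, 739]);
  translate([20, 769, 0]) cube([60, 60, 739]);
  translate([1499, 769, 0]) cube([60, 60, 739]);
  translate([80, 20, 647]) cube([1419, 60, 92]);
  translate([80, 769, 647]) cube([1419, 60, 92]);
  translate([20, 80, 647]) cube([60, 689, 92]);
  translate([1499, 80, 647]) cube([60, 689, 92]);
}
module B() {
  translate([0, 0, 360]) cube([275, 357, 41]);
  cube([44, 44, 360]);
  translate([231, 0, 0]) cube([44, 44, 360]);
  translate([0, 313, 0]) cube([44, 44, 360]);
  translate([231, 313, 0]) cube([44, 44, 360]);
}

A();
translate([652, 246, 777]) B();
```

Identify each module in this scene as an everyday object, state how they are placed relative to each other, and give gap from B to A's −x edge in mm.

A is a table. B is a stool. The stool is on top of the table, centred. The gap from the stool to the table's −x edge is 652 mm.

The stool's min-x is at 652; the table's min-x is 0; gap = 652 mm.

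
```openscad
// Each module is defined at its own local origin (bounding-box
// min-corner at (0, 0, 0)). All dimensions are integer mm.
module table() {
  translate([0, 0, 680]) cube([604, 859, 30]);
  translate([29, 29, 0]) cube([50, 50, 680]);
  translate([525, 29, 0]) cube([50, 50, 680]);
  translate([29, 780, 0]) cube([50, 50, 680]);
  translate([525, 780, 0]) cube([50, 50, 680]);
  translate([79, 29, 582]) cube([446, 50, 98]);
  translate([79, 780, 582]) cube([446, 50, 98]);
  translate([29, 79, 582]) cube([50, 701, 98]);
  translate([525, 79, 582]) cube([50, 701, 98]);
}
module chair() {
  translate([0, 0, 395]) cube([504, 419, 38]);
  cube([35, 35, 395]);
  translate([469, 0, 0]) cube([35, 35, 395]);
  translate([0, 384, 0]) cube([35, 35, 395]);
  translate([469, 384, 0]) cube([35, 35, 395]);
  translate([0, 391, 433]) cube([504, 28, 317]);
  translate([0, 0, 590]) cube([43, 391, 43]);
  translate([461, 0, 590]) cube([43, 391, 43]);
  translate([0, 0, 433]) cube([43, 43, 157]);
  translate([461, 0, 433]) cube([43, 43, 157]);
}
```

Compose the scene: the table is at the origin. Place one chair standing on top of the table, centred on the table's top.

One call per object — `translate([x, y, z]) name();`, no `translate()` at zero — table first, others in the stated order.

table();
translate([50, 220, 710]) chair();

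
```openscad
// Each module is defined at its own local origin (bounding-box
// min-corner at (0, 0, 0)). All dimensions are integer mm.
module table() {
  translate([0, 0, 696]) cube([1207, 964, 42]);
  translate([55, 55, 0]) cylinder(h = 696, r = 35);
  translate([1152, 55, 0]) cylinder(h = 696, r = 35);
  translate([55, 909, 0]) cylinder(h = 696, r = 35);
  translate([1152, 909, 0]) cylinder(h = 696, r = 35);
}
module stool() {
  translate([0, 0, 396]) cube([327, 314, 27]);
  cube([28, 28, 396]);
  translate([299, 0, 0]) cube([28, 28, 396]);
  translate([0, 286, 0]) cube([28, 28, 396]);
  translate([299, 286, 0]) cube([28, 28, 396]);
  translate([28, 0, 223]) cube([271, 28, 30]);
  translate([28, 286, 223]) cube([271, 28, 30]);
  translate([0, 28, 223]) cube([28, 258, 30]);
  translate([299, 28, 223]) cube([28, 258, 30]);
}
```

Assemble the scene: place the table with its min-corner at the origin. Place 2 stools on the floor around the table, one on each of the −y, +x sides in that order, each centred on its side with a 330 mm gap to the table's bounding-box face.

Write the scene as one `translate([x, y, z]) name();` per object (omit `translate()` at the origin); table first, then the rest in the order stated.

table();
translate([440, -644, 0]) stool();
translate([1537, 325, 0]) stool();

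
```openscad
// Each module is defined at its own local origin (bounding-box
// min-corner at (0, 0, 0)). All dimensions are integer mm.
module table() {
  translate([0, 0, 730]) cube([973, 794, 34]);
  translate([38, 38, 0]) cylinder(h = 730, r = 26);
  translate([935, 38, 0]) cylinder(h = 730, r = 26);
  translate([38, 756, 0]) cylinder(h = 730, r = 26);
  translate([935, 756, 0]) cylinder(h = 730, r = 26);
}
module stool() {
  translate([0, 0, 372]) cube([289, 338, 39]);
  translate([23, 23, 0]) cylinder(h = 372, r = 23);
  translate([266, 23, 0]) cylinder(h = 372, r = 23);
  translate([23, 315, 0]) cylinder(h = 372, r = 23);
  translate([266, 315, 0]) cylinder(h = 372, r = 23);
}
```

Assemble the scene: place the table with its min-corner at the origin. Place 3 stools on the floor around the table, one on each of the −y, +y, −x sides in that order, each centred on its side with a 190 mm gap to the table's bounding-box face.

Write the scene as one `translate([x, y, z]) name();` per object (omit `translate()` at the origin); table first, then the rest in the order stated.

table();
translate([342, -528, 0]) stool();
translate([342, 984, 0]) stool();
translate([-479, 228, 0]) stool();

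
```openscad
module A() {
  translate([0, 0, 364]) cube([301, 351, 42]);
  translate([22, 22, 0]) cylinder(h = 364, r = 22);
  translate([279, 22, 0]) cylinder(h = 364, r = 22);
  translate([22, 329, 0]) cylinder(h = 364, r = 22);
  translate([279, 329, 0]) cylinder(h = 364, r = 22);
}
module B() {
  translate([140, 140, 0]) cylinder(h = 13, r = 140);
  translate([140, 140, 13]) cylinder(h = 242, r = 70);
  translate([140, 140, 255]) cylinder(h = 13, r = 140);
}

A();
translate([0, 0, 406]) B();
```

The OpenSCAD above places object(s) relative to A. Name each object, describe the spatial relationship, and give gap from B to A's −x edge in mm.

The spool's min-x is at 0; the stool's min-x is 0; gap = 0 mm.

A is a stool. B is a spool. The spool is on top of the stool. The gap from the spool to the stool's −x edge is 0 mm.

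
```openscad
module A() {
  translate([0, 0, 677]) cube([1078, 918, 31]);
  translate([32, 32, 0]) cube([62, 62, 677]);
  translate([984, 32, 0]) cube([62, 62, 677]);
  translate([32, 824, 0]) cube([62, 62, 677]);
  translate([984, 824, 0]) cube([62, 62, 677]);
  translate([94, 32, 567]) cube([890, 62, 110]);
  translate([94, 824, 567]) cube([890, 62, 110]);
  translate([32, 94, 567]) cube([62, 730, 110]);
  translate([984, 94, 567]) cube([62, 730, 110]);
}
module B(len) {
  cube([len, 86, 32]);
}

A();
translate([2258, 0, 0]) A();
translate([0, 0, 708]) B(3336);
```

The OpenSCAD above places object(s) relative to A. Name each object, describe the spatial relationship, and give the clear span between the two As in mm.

A is a table. B is a beam. A beam spans the tops of two tables. The clear span between the two tables is 1180 mm.

Second table starts at x = 2258; first ends at x = 1078; clear span = 2258 − 1078 = 1180 mm.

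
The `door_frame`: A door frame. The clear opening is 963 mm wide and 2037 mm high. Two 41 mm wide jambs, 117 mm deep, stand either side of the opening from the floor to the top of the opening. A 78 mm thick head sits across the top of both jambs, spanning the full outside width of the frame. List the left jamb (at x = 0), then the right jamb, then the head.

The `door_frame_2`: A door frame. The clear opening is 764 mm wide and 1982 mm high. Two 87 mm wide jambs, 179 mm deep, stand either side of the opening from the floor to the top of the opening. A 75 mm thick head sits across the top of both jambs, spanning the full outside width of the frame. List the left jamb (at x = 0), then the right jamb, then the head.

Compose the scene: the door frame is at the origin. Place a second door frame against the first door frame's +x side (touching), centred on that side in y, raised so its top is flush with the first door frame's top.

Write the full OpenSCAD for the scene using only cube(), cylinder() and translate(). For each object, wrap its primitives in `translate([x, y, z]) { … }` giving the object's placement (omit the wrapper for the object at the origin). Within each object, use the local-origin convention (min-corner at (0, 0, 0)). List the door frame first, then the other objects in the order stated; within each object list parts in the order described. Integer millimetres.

cube([41, 117, 2037]);
translate([1004, 0, 0]) cube([41, 117, 2037]);
translate([0, 0, 2037]) cube([1045, 117, 78]);
translate([1045, -31, 58]) {
  cube([87, 179, 1982]);
  translate([851, 0, 0]) cube([87, 179, 1982]);
  translate([0, 0, 1982]) cube([938, 179, 75]);
}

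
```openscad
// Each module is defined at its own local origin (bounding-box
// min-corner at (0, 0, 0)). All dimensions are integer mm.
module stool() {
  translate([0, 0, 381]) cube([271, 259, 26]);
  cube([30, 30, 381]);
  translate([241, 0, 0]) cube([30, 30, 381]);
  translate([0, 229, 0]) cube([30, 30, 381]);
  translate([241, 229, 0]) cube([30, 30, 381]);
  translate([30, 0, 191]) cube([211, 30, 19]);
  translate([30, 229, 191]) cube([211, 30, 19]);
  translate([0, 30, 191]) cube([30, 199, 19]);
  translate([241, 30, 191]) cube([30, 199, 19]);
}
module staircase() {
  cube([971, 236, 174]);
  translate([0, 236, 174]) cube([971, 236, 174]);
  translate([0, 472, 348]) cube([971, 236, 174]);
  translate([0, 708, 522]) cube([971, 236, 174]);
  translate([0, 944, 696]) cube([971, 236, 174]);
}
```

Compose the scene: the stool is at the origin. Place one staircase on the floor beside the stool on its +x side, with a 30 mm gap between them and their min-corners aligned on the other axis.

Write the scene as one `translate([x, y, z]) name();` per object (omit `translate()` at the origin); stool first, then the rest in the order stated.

stool();
translate([301, 0, 0]) staircase();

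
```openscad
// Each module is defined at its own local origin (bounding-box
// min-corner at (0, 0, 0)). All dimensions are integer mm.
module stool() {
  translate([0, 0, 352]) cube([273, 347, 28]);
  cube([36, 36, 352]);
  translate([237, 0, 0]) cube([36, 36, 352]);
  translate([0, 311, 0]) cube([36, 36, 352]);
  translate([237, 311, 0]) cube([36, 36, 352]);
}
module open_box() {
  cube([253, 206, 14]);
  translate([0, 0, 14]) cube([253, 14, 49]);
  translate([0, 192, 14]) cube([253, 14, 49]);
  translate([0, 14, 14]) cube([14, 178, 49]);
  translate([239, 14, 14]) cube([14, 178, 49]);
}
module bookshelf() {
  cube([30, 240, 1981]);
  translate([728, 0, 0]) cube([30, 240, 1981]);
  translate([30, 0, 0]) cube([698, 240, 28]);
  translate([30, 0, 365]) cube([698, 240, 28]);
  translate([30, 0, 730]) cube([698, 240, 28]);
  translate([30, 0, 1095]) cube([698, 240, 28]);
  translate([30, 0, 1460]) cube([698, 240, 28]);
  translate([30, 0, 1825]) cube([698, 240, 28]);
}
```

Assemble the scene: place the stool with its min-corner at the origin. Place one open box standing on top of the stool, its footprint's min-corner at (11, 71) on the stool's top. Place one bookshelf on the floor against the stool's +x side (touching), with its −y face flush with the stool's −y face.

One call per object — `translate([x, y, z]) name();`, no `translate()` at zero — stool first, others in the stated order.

stool();
translate([11, 71, 380]) open_box();
translate([273, 0, 0]) bookshelf();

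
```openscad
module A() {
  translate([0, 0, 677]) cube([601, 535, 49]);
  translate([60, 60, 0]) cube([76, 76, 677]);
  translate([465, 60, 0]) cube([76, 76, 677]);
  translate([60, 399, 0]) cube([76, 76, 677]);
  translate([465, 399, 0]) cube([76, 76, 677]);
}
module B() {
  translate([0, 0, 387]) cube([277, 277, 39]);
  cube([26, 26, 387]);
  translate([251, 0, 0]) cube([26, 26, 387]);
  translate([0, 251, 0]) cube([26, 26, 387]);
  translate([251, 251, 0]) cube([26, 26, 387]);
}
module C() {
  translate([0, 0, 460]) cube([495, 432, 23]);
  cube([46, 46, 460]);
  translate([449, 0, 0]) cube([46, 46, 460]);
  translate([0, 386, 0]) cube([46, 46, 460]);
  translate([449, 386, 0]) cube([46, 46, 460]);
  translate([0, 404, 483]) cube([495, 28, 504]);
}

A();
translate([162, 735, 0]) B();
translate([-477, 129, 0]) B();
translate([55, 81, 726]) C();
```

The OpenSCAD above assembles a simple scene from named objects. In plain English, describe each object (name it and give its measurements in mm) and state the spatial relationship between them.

A is a table with a 601×535 mm rectangular top, 49 mm thick, top surface at z = 726 mm, supported by four 76×76 mm square legs, each inset 60 mm from the nearest pair of top edges, running from the floor.

B is a four-legged stool. The seat is a 277×277×39 mm slab whose top surface is at z = 426 mm; four square legs, each 26×26 mm in cross-section, run from the floor (z = 0) to the underside of the seat, each flush with a corner of the seat.

C is a chair. The seat is a 495×432×23 mm slab with its top at z = 483 mm, on four 46×46 mm corner legs (flush with the seat edges, standing on z = 0). A flat backrest 28 mm thick, 504 mm tall, spans the full seat width and rises from the seat top along its +y edge, rear face flush with the rear of the seat.

Two stools sit around the table at the +y, −x sides. The chair is on top of the table.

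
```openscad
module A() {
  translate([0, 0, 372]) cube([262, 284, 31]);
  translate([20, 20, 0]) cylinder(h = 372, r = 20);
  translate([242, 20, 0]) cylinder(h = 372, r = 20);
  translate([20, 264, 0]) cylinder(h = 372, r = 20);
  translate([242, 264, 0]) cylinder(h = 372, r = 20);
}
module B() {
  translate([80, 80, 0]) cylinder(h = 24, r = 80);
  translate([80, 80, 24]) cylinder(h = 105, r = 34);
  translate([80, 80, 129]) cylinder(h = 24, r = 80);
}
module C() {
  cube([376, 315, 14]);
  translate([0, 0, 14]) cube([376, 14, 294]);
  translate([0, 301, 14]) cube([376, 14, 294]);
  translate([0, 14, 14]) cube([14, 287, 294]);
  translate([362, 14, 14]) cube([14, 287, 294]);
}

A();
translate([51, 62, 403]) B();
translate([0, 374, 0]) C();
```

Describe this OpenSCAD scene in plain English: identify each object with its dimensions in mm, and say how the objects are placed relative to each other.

A is a simple wooden stool: a rectangular seat 262 mm (x) by 284 mm (y), 31 mm thick, top face at z = 403 mm, on four round legs, each 40 mm in diameter. The legs rest on z = 0, each leg's axis is inset half a diameter from the nearest pair of seat edges (so the leg's bounding box is flush with the corner).

B is a spool: two coaxial disc flanges of radius 80 mm and thickness 24 mm, joined by a core cylinder of radius 34 mm and height 105 mm. The lower flange rests on z = 0 and the three cylinders share a vertical axis.

C is an open storage box with external size 376×315×308 mm and wall thickness 14 mm (the base is also 14 mm thick). The base covers the whole footprint; the four walls stand on the base, with the y-facing walls full-width and the x-facing walls fitting between their inner faces.

The spool is on top of the stool, centred. The open box is on the floor beside the stool on its +y side.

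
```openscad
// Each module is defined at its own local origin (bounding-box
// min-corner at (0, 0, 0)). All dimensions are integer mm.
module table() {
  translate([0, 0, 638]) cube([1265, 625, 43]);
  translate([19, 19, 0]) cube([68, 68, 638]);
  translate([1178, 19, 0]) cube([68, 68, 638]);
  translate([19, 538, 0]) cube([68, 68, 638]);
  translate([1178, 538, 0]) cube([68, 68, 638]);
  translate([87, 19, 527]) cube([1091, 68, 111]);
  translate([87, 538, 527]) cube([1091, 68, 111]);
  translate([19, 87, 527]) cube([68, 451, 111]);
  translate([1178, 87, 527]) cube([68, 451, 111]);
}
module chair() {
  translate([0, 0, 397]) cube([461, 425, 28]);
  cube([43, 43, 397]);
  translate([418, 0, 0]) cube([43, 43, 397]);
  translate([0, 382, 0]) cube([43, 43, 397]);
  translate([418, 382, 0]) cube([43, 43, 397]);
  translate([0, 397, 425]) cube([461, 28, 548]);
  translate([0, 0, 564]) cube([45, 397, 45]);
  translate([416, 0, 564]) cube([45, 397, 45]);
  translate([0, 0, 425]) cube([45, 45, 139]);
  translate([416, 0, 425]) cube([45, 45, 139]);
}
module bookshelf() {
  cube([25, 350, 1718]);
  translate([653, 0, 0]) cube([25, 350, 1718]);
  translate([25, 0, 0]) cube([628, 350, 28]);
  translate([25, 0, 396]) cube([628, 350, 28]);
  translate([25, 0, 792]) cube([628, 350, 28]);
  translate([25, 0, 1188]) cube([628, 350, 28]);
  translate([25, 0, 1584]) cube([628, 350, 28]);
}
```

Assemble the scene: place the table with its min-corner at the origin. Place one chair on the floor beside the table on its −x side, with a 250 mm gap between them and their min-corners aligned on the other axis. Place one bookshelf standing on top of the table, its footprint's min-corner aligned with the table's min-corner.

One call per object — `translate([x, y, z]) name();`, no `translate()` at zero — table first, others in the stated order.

table();
translate([-711, 0, 0]) chair();
translate([0, 0, 681]) bookshelf();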